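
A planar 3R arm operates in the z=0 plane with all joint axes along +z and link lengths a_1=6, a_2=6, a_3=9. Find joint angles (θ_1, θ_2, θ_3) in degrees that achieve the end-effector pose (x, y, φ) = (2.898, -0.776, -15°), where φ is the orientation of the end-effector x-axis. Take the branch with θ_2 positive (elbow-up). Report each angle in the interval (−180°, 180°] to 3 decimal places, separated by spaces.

104.995 120.001 120.004

wrist centre = target − a_3·(cos φ, sin φ) = (-5.7953, 1.5534)
cos θ_2 = (35.9988−6²−6²)/(2·6·6) = -0.5000; θ_2 = 120.0011° (elbow-up)
β = atan2(1.5534,-5.7953) = 164.9952°; ψ = atan2(5.1961,2.9999) = 60.0005°
θ_1 = β − ψ = 104.9947°
θ_3 = φ − θ_1 − θ_2 = 120.0042° (wrapped to (-180°,180°])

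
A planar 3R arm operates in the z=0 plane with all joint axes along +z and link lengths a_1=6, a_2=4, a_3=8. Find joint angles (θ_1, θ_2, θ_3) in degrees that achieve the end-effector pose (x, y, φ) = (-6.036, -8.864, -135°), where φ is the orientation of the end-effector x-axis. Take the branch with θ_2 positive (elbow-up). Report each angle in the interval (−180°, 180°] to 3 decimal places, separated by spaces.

-135.003 150.003 -150.000

wrist centre = target − a_3·(cos φ, sin φ) = (-0.3791, -3.2071)
cos θ_2 = (10.4295−6²−4²)/(2·6·4) = -0.8661; θ_2 = 150.0030° (elbow-up)
β = atan2(-3.2071,-0.3791) = -96.7422°; ψ = atan2(1.9998,2.5358) = 38.2606°
θ_1 = β − ψ = -135.0028°
θ_3 = φ − θ_1 − θ_2 = -150.0002° (wrapped to (-180°,180°])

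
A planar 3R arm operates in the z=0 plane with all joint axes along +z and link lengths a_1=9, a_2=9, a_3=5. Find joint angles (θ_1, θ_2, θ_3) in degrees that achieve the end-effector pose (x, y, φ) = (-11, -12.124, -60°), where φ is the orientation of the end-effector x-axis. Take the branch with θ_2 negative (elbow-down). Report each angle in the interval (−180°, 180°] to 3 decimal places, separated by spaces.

wrist centre = target − a_3·(cos φ, sin φ) = (-13.5000, -7.7939)
cos θ_2 = (242.9945−9²−9²)/(2·9·9) = 0.5000; θ_2 = -60.0023° (elbow-down)
β = atan2(-7.7939,-13.5000) = -150.0011°; ψ = atan2(-7.7944,13.4997) = -30.0011°
θ_1 = β − ψ = -120.0000°
θ_3 = φ − θ_1 − θ_2 = 120.0023° (wrapped to (-180°,180°])

-120.000 -60.002 120.002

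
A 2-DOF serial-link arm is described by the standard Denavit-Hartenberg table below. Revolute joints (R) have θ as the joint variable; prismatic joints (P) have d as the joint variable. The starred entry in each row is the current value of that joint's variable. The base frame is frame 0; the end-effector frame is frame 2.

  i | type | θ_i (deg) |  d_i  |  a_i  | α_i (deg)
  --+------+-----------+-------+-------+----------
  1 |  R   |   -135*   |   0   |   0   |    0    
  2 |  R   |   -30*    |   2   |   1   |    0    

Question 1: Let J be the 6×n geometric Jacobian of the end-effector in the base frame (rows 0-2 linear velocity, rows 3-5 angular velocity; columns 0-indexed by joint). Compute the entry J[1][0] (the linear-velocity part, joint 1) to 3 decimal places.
-0.966

axis z_0 = ẑ; lever o_n−o_0 = (-0.9659,-0.2588,2.0000)
cross product → J_v[:, 0] = (0.2588,-0.9659,0.0000)
J_ω[:, 0] = z_0
entry J[1][0] = -0.9659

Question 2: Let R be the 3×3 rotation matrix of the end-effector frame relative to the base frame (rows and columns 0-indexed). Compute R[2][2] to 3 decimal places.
1.000

End-effector z-axis (col 2 of R) = (0.0000,0.0000,1.0000)
R[2][2] = 1.0000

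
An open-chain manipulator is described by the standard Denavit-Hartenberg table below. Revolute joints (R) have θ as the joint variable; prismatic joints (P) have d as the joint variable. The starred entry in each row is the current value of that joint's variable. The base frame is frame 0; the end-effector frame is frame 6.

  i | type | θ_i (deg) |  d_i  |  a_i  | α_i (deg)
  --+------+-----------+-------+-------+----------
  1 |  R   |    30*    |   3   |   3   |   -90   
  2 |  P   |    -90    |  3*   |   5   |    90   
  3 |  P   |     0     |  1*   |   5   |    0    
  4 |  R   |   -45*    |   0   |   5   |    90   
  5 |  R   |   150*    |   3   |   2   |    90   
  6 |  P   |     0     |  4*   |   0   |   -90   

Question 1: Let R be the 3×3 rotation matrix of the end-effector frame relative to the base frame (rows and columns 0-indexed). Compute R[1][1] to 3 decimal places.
End-effector y-axis (col 1 of R) = (0.5732,0.7392,-0.3536)
R[1][1] = 0.7392

0.739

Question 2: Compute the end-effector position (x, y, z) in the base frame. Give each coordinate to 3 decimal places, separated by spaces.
-0.711 -3.697 14.604

after link 1: o_1 = (2.5981, 1.5000, 3.0000)
after link 2: o_2 = (1.0981, 4.0981, 8.0000)
after link 3: o_3 = (0.2321, 3.5981, 13.0000)
after link 4: o_4 = (1.9998, 0.5362, 16.5355)
after link 5: o_5 = (1.5821, -0.7402, 13.1895)
after link 6: o_6 = (-0.7108, -3.6970, 14.6037)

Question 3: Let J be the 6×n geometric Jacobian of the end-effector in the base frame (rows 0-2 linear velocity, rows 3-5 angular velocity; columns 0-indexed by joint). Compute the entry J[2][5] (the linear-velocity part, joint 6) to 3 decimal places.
0.354

prismatic axis z_5 = (-0.5732,-0.7392,0.3536)
J_v[:, 5] = z_5; J_ω[:, 5] = (0,0,0)
entry J[2][5] = 0.3536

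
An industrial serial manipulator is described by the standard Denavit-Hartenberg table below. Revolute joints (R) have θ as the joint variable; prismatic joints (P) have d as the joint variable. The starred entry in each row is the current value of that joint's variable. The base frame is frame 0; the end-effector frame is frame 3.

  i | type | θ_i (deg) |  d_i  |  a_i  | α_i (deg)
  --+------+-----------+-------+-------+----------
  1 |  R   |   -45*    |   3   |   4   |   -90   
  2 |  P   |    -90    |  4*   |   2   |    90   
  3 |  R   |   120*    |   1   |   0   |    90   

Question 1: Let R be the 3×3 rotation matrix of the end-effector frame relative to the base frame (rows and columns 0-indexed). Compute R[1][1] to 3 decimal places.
End-effector y-axis (col 1 of R) = (-0.7071,0.7071,0.0000)
R[1][1] = 0.7071

0.707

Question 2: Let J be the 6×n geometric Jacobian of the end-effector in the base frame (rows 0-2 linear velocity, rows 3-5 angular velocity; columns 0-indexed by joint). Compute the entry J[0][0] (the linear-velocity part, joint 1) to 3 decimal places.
-0.707

axis z_0 = ẑ; lever o_n−o_0 = (4.9497,0.7071,5.0000)
cross product → J_v[:, 0] = (-0.7071,4.9497,0.0000)
J_ω[:, 0] = z_0
entry J[0][0] = -0.7071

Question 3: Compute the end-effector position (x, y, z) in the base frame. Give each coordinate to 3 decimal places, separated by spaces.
4.950 0.707 5.000

after link 1: o_1 = (2.8284, -2.8284, 3.0000)
after link 2: o_2 = (5.6569, 0.0000, 5.0000)
after link 3: o_3 = (4.9497, 0.7071, 5.0000)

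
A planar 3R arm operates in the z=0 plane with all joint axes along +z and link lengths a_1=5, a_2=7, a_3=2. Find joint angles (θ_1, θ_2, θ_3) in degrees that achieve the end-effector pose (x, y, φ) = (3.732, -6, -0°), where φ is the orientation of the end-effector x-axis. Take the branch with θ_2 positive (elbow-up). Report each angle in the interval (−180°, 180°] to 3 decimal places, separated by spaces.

wrist centre = target − a_3·(cos φ, sin φ) = (1.7320, -6.0000)
cos θ_2 = (38.9998−5²−7²)/(2·5·7) = -0.5000; θ_2 = 120.0002° (elbow-up)
β = atan2(-6.0000,1.7320) = -73.8983°; ψ = atan2(6.0622,1.5000) = 76.1022°
θ_1 = β − ψ = -150.0006°
θ_3 = φ − θ_1 − θ_2 = 30.0004° (wrapped to (-180°,180°])

-150.001 120.000 30.000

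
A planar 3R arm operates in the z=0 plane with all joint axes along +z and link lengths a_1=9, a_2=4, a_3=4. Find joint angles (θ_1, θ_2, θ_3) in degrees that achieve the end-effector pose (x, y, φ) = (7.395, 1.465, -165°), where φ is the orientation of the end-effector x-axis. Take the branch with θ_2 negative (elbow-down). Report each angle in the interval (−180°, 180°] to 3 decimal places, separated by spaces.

29.999 -59.991 -135.008

wrist centre = target − a_3·(cos φ, sin φ) = (11.2587, 2.5003)
cos θ_2 = (133.0098−9²−4²)/(2·9·4) = 0.5001; θ_2 = -59.9910° (elbow-down)
β = atan2(2.5003,11.2587) = 12.5208°; ψ = atan2(-3.4638,11.0005) = -17.4779°
θ_1 = β − ψ = 29.9986°
θ_3 = φ − θ_1 − θ_2 = -135.0076° (wrapped to (-180°,180°])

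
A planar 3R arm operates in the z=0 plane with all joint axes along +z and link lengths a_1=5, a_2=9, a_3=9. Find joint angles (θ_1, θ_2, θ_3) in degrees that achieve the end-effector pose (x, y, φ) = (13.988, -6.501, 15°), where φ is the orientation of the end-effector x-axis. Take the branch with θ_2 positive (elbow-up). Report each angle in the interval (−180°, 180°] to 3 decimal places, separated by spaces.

-119.994 89.994 45.000

wrist centre = target − a_3·(cos φ, sin φ) = (5.2947, -8.8304)
cos θ_2 = (106.0090−5²−9²)/(2·5·9) = 0.0001; θ_2 = 89.9943° (elbow-up)
β = atan2(-8.8304,5.2947) = -59.0532°; ψ = atan2(9.0000,5.0009) = 60.9410°
θ_1 = β − ψ = -119.9942°
θ_3 = φ − θ_1 − θ_2 = 45.0000° (wrapped to (-180°,180°])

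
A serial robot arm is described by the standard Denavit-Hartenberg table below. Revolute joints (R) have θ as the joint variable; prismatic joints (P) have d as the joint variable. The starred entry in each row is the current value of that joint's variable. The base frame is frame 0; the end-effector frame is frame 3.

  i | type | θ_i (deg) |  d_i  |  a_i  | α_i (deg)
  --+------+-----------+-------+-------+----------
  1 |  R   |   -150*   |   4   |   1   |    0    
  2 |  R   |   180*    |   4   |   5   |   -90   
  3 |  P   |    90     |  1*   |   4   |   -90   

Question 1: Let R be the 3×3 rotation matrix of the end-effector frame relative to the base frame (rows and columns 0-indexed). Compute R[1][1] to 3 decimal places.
End-effector y-axis (col 1 of R) = (0.5000,-0.8660,-0.0000)
R[1][1] = -0.8660

-0.866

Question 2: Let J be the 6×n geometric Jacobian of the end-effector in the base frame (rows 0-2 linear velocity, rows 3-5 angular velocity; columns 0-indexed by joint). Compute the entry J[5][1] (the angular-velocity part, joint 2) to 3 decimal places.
axis z_1 = (0.0000,0.0000,1.0000); lever o_n−o_1 = (3.8301,3.3660,0.0000)
cross product → J_v[:, 1] = (-3.3660,3.8301,0.0000)
J_ω[:, 1] = z_1
entry J[5][1] = 1.0000

1.000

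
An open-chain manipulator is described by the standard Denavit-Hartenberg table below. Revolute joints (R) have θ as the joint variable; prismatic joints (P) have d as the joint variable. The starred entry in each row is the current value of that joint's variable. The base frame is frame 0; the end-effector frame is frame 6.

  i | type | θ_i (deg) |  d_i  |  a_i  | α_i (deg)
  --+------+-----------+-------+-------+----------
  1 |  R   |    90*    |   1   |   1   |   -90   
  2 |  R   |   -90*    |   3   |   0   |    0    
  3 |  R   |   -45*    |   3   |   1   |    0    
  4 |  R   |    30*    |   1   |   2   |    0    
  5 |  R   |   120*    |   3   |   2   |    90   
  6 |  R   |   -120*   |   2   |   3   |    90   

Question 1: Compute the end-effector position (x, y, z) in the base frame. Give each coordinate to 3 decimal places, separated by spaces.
-7.402 0.776 5.441

after link 1: o_1 = (0.0000, 1.0000, 1.0000)
after link 2: o_2 = (-3.0000, 1.0000, 1.0000)
after link 3: o_3 = (-6.0000, 0.2929, 1.7071)
after link 4: o_4 = (-7.0000, -0.2247, 3.6390)
after link 5: o_5 = (-10.0000, 1.7071, 3.1213)
after link 6: o_6 = (-7.4019, 0.7759, 5.4414)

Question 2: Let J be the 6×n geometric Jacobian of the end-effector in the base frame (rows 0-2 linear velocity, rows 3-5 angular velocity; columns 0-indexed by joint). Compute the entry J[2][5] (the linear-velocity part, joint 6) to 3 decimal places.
-0.672

axis z_5 = (0.0000,0.2588,0.9659); lever o_n−o_5 = (2.5981,-0.9313,2.3201)
cross product → J_v[:, 5] = (1.5000,2.5095,-0.6724)
J_ω[:, 5] = z_5
entry J[2][5] = -0.6724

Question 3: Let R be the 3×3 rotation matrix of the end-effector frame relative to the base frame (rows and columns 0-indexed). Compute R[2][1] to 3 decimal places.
0.966

End-effector y-axis (col 1 of R) = (0.0000,0.2588,0.9659)
R[2][1] = 0.9659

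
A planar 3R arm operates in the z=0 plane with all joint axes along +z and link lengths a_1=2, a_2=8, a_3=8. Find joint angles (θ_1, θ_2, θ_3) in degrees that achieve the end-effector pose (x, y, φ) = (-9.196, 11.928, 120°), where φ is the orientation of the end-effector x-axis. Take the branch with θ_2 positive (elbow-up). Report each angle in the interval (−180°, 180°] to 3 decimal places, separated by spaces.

wrist centre = target − a_3·(cos φ, sin φ) = (-5.1960, 4.9998)
cos θ_2 = (51.9964−2²−8²)/(2·2·8) = -0.5001; θ_2 = 120.0075° (elbow-up)
β = atan2(4.9998,-5.1960) = 136.1024°; ψ = atan2(6.9277,-2.0009) = 106.1102°
θ_1 = β − ψ = 29.9923°
θ_3 = φ − θ_1 − θ_2 = -29.9997° (wrapped to (-180°,180°])

29.992 120.007 -30.000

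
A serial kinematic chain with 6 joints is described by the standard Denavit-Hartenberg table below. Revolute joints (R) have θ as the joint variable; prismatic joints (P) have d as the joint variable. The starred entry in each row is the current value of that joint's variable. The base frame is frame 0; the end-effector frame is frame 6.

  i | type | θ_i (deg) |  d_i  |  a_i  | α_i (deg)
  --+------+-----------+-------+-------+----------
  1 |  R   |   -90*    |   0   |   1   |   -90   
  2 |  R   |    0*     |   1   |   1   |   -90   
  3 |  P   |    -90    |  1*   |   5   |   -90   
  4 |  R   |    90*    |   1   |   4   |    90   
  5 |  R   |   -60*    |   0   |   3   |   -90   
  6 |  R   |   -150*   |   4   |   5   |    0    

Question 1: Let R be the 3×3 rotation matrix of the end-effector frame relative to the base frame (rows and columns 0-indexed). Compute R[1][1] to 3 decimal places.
End-effector y-axis (col 1 of R) = (0.8660,0.4330,0.2500)
R[1][1] = 0.4330

0.433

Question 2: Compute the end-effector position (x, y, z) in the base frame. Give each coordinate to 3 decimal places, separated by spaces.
after link 1: o_1 = (0.0000, -1.0000, 0.0000)
after link 2: o_2 = (1.0000, -2.0000, 0.0000)
after link 3: o_3 = (6.0000, -2.0000, -1.0000)
after link 4: o_4 = (6.0000, -3.0000, 3.0000)
after link 5: o_5 = (6.0000, -0.4019, 4.5000)
after link 6: o_6 = (8.5000, -6.1519, 5.7990)

8.500 -6.152 5.799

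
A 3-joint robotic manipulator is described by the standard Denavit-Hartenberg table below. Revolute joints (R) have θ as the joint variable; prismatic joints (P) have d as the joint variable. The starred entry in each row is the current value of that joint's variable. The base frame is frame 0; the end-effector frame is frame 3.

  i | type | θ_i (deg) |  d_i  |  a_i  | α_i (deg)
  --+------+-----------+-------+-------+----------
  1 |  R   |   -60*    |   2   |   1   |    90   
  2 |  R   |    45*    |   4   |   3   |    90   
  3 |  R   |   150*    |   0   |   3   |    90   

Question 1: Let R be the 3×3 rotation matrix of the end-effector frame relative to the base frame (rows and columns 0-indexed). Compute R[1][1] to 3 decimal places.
-0.612

End-effector y-axis (col 1 of R) = (0.3536,-0.6124,-0.7071)
R[1][1] = -0.6124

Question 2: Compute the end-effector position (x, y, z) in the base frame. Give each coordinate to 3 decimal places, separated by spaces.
-4.121 -3.862 2.284

after link 1: o_1 = (0.5000, -0.8660, 2.0000)
after link 2: o_2 = (-1.9034, -4.7031, 4.1213)
after link 3: o_3 = (-4.1210, -3.8622, 2.2842)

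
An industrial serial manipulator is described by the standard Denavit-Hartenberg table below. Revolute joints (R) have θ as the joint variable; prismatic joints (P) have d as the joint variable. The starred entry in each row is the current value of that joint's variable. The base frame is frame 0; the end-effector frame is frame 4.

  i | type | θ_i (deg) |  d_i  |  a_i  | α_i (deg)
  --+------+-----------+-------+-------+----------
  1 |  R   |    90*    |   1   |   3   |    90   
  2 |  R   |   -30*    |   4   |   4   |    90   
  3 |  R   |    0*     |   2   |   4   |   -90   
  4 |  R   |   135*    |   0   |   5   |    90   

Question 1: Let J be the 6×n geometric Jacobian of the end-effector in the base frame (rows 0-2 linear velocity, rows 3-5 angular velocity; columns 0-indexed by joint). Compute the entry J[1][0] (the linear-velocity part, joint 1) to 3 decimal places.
axis z_0 = ẑ; lever o_n−o_0 = (4.0000,7.6341,0.0976)
cross product → J_v[:, 0] = (-7.6341,4.0000,0.0000)
J_ω[:, 0] = z_0
entry J[1][0] = 4.0000

4.000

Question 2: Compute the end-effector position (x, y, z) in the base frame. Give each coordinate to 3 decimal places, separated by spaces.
after link 1: o_1 = (0.0000, 3.0000, 1.0000)
after link 2: o_2 = (4.0000, 6.4641, -1.0000)
after link 3: o_3 = (4.0000, 8.9282, -4.7321)
after link 4: o_4 = (4.0000, 7.6341, 0.0976)

4.000 7.634 0.098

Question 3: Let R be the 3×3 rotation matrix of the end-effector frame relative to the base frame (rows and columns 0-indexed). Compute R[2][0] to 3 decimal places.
End-effector x-axis (col 0 of R) = (-0.0000,-0.2588,0.9659)
R[2][0] = 0.9659

0.966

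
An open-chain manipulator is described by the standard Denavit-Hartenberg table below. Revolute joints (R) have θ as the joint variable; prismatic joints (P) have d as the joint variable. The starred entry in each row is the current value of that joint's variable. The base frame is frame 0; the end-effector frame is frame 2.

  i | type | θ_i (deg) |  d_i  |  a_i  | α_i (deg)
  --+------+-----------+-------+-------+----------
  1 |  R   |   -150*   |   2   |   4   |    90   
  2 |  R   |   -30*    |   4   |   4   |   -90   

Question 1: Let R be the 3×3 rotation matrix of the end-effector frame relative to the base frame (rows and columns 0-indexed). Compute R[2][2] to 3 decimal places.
End-effector z-axis (col 2 of R) = (-0.4330,-0.2500,0.8660)
R[2][2] = 0.8660

0.866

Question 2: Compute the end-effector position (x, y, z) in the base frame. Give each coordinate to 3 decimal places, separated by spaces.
after link 1: o_1 = (-3.4641, -2.0000, 2.0000)
after link 2: o_2 = (-8.4641, -0.2679, 0.0000)

-8.464 -0.268 0.000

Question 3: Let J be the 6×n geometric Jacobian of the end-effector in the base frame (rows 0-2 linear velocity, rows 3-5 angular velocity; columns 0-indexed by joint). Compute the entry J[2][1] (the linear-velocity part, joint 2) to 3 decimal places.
axis z_1 = (-0.5000,0.8660,0.0000); lever o_n−o_1 = (-5.0000,1.7321,-2.0000)
cross product → J_v[:, 1] = (-1.7321,-1.0000,3.4641)
J_ω[:, 1] = z_1
entry J[2][1] = 3.4641

3.464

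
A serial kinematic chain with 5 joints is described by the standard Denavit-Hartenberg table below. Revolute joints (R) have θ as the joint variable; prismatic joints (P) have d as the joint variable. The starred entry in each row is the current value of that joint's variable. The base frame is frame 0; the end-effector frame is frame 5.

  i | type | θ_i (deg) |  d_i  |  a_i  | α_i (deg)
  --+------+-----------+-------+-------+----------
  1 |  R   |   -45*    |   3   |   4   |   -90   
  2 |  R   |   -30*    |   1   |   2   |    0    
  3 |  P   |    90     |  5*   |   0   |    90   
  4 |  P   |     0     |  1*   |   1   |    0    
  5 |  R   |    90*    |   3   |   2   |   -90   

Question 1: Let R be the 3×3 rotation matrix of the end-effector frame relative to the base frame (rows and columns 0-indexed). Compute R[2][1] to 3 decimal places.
-0.500

End-effector y-axis (col 1 of R) = (-0.6124,0.6124,-0.5000)
R[2][1] = -0.5000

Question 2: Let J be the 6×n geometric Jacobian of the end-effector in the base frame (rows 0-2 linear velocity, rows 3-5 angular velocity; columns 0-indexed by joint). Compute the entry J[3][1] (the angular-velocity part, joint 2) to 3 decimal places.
axis z_1 = (0.7071,0.7071,0.0000); lever o_n−o_1 = (9.6846,1.6291,2.1340)
cross product → J_v[:, 1] = (1.5089,-1.5089,-5.6962)
J_ω[:, 1] = z_1
entry J[3][1] = 0.7071

0.707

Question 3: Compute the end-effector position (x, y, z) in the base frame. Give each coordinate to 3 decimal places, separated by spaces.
after link 1: o_1 = (2.8284, -2.8284, 3.0000)
after link 2: o_2 = (4.7603, -3.3461, 4.0000)
after link 3: o_3 = (8.2958, 0.1895, 4.0000)
after link 4: o_4 = (9.2617, -0.7765, 3.6340)
after link 5: o_5 = (12.5131, -1.1994, 5.1340)

12.513 -1.199 5.134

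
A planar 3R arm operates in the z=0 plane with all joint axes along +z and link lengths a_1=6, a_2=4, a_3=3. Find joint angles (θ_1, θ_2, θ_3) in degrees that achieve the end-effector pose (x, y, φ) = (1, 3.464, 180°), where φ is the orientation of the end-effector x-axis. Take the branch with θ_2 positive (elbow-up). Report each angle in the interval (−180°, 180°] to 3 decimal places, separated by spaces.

wrist centre = target − a_3·(cos φ, sin φ) = (4.0000, 3.4640)
cos θ_2 = (27.9993−6²−4²)/(2·6·4) = -0.5000; θ_2 = 120.0010° (elbow-up)
β = atan2(3.4640,4.0000) = 40.8926°; ψ = atan2(3.4641,3.9999) = 40.8935°
θ_1 = β − ψ = -0.0010°
θ_3 = φ − θ_1 − θ_2 = 60.0000° (wrapped to (-180°,180°])

-0.001 120.001 60.000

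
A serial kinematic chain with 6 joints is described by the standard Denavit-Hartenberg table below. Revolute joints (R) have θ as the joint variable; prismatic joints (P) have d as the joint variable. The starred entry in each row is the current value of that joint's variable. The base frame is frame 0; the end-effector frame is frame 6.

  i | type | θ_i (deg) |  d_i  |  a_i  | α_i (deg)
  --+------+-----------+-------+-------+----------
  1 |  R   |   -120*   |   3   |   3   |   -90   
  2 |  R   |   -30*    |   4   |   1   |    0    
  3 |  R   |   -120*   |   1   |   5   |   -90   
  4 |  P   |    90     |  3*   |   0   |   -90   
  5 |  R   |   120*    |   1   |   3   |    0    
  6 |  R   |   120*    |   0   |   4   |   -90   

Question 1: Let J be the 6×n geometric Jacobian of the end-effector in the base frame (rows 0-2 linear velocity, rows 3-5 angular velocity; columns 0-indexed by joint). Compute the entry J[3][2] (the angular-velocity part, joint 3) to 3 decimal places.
axis z_2 = (0.8660,-0.5000,0.0000); lever o_n−o_2 = (4.6627,-0.9240,5.3481)
cross product → J_v[:, 2] = (-2.6740,-4.6316,1.5311)
J_ω[:, 2] = z_2
entry J[3][2] = 0.8660

0.866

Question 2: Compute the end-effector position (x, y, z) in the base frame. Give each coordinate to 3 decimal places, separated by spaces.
after link 1: o_1 = (-1.5000, -2.5981, 3.0000)
after link 2: o_2 = (1.5311, -5.3481, 3.5000)
after link 3: o_3 = (4.5622, -2.0981, 6.0000)
after link 4: o_4 = (3.8122, -3.3971, 8.5981)
after link 5: o_5 = (5.3277, -3.7721, 5.8481)
after link 6: o_6 = (6.1937, -6.2721, 8.8481)

6.194 -6.272 8.848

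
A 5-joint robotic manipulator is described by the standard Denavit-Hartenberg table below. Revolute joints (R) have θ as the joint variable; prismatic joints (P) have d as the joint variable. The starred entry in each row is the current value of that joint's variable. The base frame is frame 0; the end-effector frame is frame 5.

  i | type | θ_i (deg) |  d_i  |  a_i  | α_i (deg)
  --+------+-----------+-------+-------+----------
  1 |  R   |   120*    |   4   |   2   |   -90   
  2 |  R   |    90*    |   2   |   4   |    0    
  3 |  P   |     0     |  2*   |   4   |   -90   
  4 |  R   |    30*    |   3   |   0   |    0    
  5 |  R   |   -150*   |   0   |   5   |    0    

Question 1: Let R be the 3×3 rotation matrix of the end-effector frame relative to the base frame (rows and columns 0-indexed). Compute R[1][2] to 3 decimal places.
-0.866

End-effector z-axis (col 2 of R) = (0.5000,-0.8660,-0.0000)
R[1][2] = -0.8660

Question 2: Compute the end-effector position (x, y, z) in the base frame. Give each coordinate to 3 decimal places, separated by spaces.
after link 1: o_1 = (-1.0000, 1.7321, 4.0000)
after link 2: o_2 = (-2.7321, 0.7321, 0.0000)
after link 3: o_3 = (-4.4641, -0.2679, -4.0000)
after link 4: o_4 = (-2.9641, -2.8660, -4.0000)
after link 5: o_5 = (-6.7141, -5.0311, -1.5000)

-6.714 -5.031 -1.500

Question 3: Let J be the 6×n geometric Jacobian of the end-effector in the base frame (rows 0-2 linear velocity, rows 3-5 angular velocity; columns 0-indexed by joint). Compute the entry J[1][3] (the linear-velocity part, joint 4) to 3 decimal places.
axis z_3 = (0.5000,-0.8660,-0.0000); lever o_n−o_3 = (-2.2500,-4.7631,2.5000)
cross product → J_v[:, 3] = (-2.1651,-1.2500,-4.3301)
J_ω[:, 3] = z_3
entry J[1][3] = -1.2500

-1.250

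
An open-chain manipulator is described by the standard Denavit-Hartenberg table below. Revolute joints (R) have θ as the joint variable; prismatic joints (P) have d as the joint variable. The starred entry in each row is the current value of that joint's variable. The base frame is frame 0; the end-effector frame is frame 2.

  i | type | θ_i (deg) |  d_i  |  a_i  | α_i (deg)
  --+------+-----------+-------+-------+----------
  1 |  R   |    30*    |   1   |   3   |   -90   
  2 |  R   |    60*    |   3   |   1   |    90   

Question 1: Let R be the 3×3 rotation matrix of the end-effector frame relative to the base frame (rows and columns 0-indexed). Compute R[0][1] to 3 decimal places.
-0.500

End-effector y-axis (col 1 of R) = (-0.5000,0.8660,0.0000)
R[0][1] = -0.5000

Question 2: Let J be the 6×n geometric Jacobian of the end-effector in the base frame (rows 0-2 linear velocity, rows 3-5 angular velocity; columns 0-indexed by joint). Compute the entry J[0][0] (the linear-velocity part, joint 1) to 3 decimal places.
-4.348

axis z_0 = ẑ; lever o_n−o_0 = (1.5311,4.3481,0.1340)
cross product → J_v[:, 0] = (-4.3481,1.5311,0.0000)
J_ω[:, 0] = z_0
entry J[0][0] = -4.3481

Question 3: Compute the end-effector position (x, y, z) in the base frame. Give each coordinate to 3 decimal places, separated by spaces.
after link 1: o_1 = (2.5981, 1.5000, 1.0000)
after link 2: o_2 = (1.5311, 4.3481, 0.1340)

1.531 4.348 0.134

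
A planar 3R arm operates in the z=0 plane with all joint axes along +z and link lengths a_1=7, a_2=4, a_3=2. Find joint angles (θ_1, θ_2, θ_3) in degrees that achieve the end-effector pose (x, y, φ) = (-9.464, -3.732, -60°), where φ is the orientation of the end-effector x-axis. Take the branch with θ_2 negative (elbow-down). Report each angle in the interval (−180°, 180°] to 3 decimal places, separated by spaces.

wrist centre = target − a_3·(cos φ, sin φ) = (-10.4640, -1.9999)
cos θ_2 = (113.4951−7²−4²)/(2·7·4) = 0.8660; θ_2 = -30.0048° (elbow-down)
β = atan2(-1.9999,-10.4640) = -169.1797°; ψ = atan2(-2.0003,10.4639) = -10.8221°
θ_1 = β − ψ = -158.3576°
θ_3 = φ − θ_1 − θ_2 = 128.3624° (wrapped to (-180°,180°])

-158.358 -30.005 128.362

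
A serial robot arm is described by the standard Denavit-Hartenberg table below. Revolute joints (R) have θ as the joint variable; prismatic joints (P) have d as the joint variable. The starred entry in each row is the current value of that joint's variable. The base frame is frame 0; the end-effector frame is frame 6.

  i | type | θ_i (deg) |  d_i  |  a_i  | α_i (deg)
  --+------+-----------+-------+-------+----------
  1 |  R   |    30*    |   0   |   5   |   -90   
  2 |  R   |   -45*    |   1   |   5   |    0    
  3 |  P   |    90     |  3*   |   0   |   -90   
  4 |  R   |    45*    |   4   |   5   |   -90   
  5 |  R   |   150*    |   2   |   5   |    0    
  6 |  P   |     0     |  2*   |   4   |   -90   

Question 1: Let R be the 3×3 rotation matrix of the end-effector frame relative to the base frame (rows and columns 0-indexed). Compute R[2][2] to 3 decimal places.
End-effector z-axis (col 2 of R) = (-0.9236,-0.1250,-0.3624)
R[2][2] = -0.3624

-0.362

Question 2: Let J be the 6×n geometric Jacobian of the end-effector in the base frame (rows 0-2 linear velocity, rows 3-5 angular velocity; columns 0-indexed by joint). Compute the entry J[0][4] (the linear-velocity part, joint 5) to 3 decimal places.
axis z_4 = (-0.0795,-0.8624,0.5000); lever o_n−o_4 = (-3.6928,0.9659,9.0791)
cross product → J_v[:, 4] = (-8.3125,-1.1250,-3.2614)
J_ω[:, 4] = z_4
entry J[0][4] = -8.3125

-8.313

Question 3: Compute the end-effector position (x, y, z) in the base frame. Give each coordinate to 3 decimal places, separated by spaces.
3.182 5.472 7.286

after link 1: o_1 = (4.3301, 2.5000, 0.0000)
after link 2: o_2 = (6.8920, 5.1338, 3.5355)
after link 3: o_3 = (5.3920, 7.7319, 3.5355)
after link 4: o_4 = (6.8753, 4.5058, -1.7929)
after link 5: o_5 = (4.8414, 5.2341, 3.1399)
after link 6: o_6 = (3.1825, 5.4717, 7.2862)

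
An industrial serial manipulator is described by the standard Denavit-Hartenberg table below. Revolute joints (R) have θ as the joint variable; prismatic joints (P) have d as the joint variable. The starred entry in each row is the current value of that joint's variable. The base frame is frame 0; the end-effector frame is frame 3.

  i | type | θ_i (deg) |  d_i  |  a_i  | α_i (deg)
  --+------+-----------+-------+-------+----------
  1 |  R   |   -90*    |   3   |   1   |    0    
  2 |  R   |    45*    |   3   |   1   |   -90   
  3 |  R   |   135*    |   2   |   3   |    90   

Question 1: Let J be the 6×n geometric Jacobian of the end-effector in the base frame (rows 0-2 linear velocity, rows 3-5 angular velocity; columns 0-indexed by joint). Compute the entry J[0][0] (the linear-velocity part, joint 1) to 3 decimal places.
-1.207

axis z_0 = ẑ; lever o_n−o_0 = (0.6213,1.2071,3.8787)
cross product → J_v[:, 0] = (-1.2071,0.6213,0.0000)
J_ω[:, 0] = z_0
entry J[0][0] = -1.2071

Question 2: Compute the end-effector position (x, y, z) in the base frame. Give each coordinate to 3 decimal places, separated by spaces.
after link 1: o_1 = (0.0000, -1.0000, 3.0000)
after link 2: o_2 = (0.7071, -1.7071, 6.0000)
after link 3: o_3 = (0.6213, 1.2071, 3.8787)

0.621 1.207 3.879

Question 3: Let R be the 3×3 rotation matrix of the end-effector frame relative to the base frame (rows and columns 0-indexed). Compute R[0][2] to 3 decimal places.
End-effector z-axis (col 2 of R) = (0.5000,-0.5000,-0.7071)
R[0][2] = 0.5000

0.500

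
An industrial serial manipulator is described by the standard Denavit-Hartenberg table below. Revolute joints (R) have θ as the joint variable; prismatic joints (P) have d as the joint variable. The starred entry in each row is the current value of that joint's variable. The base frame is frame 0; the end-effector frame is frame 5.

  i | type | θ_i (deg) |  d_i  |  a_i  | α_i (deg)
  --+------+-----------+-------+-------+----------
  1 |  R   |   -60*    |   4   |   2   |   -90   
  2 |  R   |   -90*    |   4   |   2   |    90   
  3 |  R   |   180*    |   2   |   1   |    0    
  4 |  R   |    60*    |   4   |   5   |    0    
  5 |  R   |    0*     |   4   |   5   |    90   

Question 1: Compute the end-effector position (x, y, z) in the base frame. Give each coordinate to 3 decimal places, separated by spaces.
after link 1: o_1 = (1.0000, -1.7321, 4.0000)
after link 2: o_2 = (4.4641, 0.2679, 6.0000)
after link 3: o_3 = (3.4641, 2.0000, 5.0000)
after link 4: o_4 = (-2.2859, 3.2990, 2.5000)
after link 5: o_5 = (-8.0359, 4.5981, -0.0000)

-8.036 4.598 -0.000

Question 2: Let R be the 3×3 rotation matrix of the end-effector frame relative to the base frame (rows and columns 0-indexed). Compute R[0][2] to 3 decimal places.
End-effector z-axis (col 2 of R) = (0.4330,0.2500,-0.8660)
R[0][2] = 0.4330

0.433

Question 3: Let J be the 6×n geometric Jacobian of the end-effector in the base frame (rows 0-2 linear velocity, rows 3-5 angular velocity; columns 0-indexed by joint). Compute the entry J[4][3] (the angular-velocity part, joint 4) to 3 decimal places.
axis z_3 = (-0.5000,0.8660,0.0000); lever o_n−o_3 = (-11.5000,2.5981,-5.0000)
cross product → J_v[:, 3] = (-4.3301,-2.5000,8.6603)
J_ω[:, 3] = z_3
entry J[4][3] = 0.8660

0.866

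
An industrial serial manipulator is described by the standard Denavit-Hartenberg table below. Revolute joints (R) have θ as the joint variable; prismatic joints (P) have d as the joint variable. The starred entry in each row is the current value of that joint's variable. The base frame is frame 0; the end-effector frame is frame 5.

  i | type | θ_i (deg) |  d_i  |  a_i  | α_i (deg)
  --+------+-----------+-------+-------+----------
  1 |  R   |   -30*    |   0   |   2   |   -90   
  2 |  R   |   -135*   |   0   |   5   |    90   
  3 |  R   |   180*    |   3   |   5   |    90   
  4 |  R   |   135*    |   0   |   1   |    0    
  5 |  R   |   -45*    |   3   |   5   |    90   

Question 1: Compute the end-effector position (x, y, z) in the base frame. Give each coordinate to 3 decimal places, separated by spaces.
after link 1: o_1 = (1.7321, -1.0000, 0.0000)
after link 2: o_2 = (-1.3298, 0.7678, 3.5355)
after link 3: o_3 = (-0.1051, 0.0607, -2.1213)
after link 4: o_4 = (-0.9711, 0.5607, -2.1213)
after link 5: o_5 = (-2.5330, 4.9265, -5.6569)

-2.533 4.927 -5.657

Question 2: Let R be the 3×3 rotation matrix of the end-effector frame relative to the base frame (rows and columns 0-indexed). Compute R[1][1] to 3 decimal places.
0.866

End-effector y-axis (col 1 of R) = (0.5000,0.8660,0.0000)
R[1][1] = 0.8660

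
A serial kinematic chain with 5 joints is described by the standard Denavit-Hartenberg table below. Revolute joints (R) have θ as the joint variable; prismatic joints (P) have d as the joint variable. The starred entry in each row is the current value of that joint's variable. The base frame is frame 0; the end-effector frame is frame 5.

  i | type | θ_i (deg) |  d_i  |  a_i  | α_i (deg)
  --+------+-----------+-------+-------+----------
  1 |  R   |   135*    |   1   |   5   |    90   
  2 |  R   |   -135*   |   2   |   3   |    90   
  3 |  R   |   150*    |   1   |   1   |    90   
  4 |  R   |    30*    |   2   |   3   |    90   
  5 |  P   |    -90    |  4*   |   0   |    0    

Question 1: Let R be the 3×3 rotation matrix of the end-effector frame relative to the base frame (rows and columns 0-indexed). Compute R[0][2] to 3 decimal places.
-0.473

End-effector z-axis (col 2 of R) = (-0.4727,0.8263,-0.3062)
R[0][2] = -0.4727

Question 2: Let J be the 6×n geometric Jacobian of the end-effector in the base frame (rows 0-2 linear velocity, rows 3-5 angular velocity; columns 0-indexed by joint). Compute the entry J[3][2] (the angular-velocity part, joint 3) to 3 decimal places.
axis z_2 = (0.5000,-0.5000,0.7071); lever o_n−o_2 = (0.7979,5.6101,2.0393)
cross product → J_v[:, 2] = (-4.9865,-0.4555,3.2040)
J_ω[:, 2] = z_2
entry J[3][2] = 0.5000

0.500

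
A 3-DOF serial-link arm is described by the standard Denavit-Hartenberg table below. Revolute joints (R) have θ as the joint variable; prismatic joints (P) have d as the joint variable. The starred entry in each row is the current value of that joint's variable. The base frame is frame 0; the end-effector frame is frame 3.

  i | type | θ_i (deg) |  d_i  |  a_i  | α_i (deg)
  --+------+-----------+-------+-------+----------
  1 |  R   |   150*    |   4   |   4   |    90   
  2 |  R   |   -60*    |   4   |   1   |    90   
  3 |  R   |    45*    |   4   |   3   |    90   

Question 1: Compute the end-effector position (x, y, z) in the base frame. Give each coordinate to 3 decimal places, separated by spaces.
1.245 6.349 -0.703

after link 1: o_1 = (-3.4641, 2.0000, 4.0000)
after link 2: o_2 = (-1.8971, 5.7141, 3.1340)
after link 3: o_3 = (1.2450, 6.3495, -0.7031)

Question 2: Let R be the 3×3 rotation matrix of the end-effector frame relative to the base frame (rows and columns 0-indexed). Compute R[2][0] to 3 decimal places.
End-effector x-axis (col 0 of R) = (0.0474,0.7891,-0.6124)
R[2][0] = -0.6124

-0.612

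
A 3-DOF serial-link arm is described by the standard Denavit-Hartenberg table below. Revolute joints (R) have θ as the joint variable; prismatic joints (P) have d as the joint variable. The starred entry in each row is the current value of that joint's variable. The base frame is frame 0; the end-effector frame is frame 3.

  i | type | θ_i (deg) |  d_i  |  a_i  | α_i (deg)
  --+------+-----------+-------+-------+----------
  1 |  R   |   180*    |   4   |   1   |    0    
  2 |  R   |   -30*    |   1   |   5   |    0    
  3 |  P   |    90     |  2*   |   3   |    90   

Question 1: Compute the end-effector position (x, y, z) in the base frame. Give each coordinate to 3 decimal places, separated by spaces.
after link 1: o_1 = (-1.0000, 0.0000, 4.0000)
after link 2: o_2 = (-5.3301, 2.5000, 5.0000)
after link 3: o_3 = (-6.8301, -0.0981, 7.0000)

-6.830 -0.098 7.000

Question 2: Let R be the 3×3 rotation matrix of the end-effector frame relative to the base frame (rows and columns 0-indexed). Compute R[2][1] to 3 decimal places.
1.000

End-effector y-axis (col 1 of R) = (0.0000,-0.0000,1.0000)
R[2][1] = 1.0000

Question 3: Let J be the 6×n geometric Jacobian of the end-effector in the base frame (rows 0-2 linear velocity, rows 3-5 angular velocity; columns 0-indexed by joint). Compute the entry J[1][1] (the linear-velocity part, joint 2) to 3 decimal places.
axis z_1 = (0.0000,0.0000,1.0000); lever o_n−o_1 = (-5.8301,-0.0981,3.0000)
cross product → J_v[:, 1] = (0.0981,-5.8301,0.0000)
J_ω[:, 1] = z_1
entry J[1][1] = -5.8301

-5.830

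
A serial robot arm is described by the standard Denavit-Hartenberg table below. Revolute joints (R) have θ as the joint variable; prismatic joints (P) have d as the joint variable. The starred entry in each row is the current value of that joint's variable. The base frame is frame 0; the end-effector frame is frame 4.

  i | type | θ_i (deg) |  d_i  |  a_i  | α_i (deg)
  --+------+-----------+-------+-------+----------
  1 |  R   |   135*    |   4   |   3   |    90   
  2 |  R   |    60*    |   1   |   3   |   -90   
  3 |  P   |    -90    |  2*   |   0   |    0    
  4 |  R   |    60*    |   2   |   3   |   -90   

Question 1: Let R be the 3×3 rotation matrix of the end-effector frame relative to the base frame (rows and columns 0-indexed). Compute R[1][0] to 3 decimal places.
0.660

End-effector x-axis (col 0 of R) = (0.0474,0.6597,0.7500)
R[1][0] = 0.6597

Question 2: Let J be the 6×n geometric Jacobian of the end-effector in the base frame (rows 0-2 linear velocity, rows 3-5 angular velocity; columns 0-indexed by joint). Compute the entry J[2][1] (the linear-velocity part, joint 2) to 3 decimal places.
-0.665

axis z_1 = (0.7071,0.7071,0.0000); lever o_n−o_1 = (2.2380,1.2975,6.8481)
cross product → J_v[:, 1] = (4.8423,-4.8423,-0.6651)
J_ω[:, 1] = z_1
entry J[2][1] = -0.6651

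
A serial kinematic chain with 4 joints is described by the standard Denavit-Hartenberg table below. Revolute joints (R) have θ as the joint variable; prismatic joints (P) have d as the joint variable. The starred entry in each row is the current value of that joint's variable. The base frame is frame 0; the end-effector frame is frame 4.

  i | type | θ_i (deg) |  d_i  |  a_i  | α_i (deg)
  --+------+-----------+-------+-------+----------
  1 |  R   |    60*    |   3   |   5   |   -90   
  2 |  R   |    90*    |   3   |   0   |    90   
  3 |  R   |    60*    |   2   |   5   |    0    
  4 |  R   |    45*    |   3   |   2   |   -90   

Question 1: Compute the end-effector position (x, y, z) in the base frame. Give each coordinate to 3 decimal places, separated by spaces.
after link 1: o_1 = (2.5000, 4.3301, 3.0000)
after link 2: o_2 = (-0.0981, 5.8301, 3.0000)
after link 3: o_3 = (-2.8481, 9.7272, 0.5000)
after link 4: o_4 = (-3.0211, 13.2912, 1.0176)

-3.021 13.291 1.018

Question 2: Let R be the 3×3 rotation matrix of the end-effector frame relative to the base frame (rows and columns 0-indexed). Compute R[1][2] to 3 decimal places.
-0.129

End-effector z-axis (col 2 of R) = (0.2241,-0.1294,0.9659)
R[1][2] = -0.1294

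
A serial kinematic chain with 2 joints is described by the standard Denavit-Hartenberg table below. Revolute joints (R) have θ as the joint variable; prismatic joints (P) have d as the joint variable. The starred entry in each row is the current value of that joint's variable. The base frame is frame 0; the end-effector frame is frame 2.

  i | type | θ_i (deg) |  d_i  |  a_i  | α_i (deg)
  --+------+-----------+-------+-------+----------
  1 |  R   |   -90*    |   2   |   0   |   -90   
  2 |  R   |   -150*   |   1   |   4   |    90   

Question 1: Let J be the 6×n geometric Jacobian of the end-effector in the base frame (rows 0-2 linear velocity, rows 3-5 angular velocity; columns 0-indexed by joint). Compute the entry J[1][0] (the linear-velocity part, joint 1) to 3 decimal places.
1.000

axis z_0 = ẑ; lever o_n−o_0 = (1.0000,3.4641,4.0000)
cross product → J_v[:, 0] = (-3.4641,1.0000,0.0000)
J_ω[:, 0] = z_0
entry J[1][0] = 1.0000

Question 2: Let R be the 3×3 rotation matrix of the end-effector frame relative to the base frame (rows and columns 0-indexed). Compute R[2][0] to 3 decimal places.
End-effector x-axis (col 0 of R) = (-0.0000,0.8660,0.5000)
R[2][0] = 0.5000

0.500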